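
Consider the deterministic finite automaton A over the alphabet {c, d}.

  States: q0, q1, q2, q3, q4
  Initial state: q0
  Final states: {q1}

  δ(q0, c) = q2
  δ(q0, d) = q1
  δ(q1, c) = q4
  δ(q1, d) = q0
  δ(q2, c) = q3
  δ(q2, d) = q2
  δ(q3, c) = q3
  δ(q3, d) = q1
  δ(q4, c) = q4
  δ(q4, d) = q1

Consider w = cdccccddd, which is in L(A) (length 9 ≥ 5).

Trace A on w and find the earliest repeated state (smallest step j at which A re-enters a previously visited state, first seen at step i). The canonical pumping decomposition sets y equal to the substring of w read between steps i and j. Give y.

d

State sequence: q0 -c-> q2 -d-> q2 -c-> q3 -c-> q3 -c-> q3 -c-> q3 -d-> q1 -d-> q0 -d-> q1
First repeat at step 2: q2 was already visited.

So i = 1, j = 2, giving x = w[0:1] = c, y = w[1:2] = d, z = w[2:9] = ccccddd.
Check: |xy| = 2 ≤ 5 and |y| = 1 ≥ 1. Reading y takes A from q2 back to q2, so every xyⁱz is accepted.
The DFA has 5 states, so the proof of the pumping lemma guarantees a repeated state among the first 5+1 visited; the segment between the two visits is the pumpable y.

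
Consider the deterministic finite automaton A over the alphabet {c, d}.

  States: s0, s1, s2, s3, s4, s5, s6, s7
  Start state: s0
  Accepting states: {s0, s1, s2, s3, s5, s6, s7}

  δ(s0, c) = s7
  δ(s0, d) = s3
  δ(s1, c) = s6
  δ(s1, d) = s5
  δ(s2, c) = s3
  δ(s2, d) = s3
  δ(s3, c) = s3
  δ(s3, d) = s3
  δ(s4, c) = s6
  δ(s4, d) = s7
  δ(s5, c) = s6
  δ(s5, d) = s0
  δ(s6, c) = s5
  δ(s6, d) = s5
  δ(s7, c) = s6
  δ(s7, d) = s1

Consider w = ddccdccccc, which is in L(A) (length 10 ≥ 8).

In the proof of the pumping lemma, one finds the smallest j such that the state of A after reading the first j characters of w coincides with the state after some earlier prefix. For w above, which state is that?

s3

Run of A on w = d d c c d c c c c c:
  step 0: s0  (start)
  step 1: s3  (read d: s0→s3)
  step 2: s3  (read d: s3→s3)   ← first repeat (s3 seen earlier)
  step 3: s3  (read c: s3→s3)
  step 4: s3  (read c: s3→s3)
  step 5: s3  (read d: s3→s3)
  step 6: s3  (read c: s3→s3)
  step 7: s3  (read c: s3→s3)
  step 8: s3  (read c: s3→s3)
  step 9: s3  (read c: s3→s3)
  step 10: s3  (read c: s3→s3)

The earliest repeat is at step j = 2: A is in s3, which it already visited at step i = 1.
With |Q| = 8, pigeonhole forces a state repeat no later than step 8; the substring read between the first and second visits to that state can be pumped.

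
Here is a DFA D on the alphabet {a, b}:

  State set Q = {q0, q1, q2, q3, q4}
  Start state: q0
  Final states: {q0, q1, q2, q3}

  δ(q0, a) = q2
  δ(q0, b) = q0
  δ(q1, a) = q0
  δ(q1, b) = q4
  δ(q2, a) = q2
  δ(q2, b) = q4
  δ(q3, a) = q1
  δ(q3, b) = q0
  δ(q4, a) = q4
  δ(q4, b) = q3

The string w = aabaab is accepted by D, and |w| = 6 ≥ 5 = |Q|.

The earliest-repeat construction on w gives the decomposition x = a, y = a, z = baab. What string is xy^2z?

xy^2z = a·a·a·baab = aaabaab.
Reading y = a takes D from q2 back to q2, so after x·y·y the machine is still in q2, and z then leads to the accepting state q3. Hence aaabaab ∈ L(D).

aaabaab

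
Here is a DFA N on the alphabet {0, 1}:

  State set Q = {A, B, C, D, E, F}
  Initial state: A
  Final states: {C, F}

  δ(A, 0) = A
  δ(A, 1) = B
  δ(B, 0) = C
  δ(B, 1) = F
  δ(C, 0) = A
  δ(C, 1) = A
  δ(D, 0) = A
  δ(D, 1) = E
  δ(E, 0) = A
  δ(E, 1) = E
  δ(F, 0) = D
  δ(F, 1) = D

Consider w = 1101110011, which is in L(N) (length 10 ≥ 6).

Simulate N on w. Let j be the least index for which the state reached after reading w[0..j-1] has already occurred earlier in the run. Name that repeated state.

State sequence: A -1-> B -1-> F -0-> D -1-> E -1-> E -1-> E -0-> A -0-> A -1-> B -1-> F
First repeat at step 5: E was already visited.

The earliest repeat is at step j = 5: N is in E, which it already visited at step i = 4.

E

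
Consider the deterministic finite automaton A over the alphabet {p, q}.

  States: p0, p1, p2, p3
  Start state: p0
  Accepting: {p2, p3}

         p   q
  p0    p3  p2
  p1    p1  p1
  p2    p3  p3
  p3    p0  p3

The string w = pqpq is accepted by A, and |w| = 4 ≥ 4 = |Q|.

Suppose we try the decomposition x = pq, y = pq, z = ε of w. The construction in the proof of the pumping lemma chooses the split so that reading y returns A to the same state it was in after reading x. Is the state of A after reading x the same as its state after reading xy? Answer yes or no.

State sequence: p0 -p-> p3 -q-> p3 -p-> p0 -q-> p2

After x (step 2): p3. After xy (step 4): p2.
They differ (p3 ≠ p2), so y is not a cycle from the state after x; this split is not the one the pumping-lemma construction produces, and pumping y need not keep the string in L(A).

no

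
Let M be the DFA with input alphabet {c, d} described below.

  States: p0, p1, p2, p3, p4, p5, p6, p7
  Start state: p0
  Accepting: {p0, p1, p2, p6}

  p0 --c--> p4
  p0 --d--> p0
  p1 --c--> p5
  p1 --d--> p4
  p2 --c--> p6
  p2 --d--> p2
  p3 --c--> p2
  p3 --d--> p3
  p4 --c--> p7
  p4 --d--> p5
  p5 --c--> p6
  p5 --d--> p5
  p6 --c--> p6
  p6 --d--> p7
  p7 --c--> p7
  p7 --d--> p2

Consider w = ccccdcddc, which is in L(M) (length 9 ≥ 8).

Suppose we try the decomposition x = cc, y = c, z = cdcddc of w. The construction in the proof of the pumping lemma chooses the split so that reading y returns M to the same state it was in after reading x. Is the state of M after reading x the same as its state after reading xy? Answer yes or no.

State sequence: p0 -c-> p4 -c-> p7 -c-> p7

After x (step 2): p7. After xy (step 3): p7.
They match, so y = c drives M around a cycle from p7 back to itself; pumping y any number of times keeps M in p7 before reading z, and xyⁱz ∈ L(M) for every i ≥ 0.

yes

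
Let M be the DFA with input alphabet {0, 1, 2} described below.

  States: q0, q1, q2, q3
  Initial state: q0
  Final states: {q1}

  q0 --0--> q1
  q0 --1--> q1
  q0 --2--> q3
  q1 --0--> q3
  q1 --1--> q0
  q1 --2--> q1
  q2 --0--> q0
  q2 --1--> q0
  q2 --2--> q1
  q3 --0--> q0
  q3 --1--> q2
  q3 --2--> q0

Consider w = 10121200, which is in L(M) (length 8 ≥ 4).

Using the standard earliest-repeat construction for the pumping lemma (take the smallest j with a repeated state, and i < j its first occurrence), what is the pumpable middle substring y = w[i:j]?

012

State sequence: q0 -1-> q1 -0-> q3 -1-> q2 -2-> q1 -1-> q0 -2-> q3 -0-> q0 -0-> q1
First repeat at step 4: q1 was already visited.

So i = 1, j = 4, giving x = w[0:1] = 1, y = w[1:4] = 012, z = w[4:8] = 1200.
Check: |xy| = 4 ≤ 4 and |y| = 3 ≥ 1. Reading y takes M from q1 back to q1, so every xyⁱz is accepted.
With |Q| = 4, pigeonhole forces a state repeat no later than step 4; the substring read between the first and second visits to that state can be pumped.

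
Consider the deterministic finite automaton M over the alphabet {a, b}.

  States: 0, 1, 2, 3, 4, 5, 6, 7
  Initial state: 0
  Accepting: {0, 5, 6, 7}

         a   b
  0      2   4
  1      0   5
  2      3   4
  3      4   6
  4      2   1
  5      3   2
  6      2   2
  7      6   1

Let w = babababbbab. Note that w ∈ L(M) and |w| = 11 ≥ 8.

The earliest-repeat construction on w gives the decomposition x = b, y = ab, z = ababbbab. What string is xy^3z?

xy^3z = b·ab·ab·ab·ababbbab = babababababbbab.
Reading y = ab takes M from 4 back to 4, so after x·y·y·y the machine is still in 4, and z then leads to the accepting state 6. Hence babababababbbab ∈ L(M).

babababababbbab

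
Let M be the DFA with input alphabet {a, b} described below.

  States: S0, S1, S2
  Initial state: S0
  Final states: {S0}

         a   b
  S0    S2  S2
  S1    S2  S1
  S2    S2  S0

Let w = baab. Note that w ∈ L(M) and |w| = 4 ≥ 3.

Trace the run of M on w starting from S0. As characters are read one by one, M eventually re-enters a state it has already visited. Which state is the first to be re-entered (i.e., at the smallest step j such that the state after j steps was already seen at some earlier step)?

State sequence: S0 -b-> S2 -a-> S2 -a-> S2 -b-> S0
First repeat at step 2: S2 was already visited.

The earliest repeat is at step j = 2: M is in S2, which it already visited at step i = 1.

S2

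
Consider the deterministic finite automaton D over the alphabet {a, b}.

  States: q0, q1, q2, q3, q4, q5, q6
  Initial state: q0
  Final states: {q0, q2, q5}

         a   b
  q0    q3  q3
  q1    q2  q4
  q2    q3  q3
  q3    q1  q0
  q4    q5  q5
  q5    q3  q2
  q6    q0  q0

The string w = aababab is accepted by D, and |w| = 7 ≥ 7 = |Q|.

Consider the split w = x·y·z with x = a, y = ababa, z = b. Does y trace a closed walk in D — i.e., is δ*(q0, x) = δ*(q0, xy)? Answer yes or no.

yes

Run of D on the first 6 characters of w = a a b a b a:
  step 0: q0  (start)
  step 1: q3  (read a: q0→q3)
  step 2: q1  (read a: q3→q1)
  step 3: q4  (read b: q1→q4)
  step 4: q5  (read a: q4→q5)
  step 5: q2  (read b: q5→q2)
  step 6: q3  (read a: q2→q3)

After x (step 1): q3. After xy (step 6): q3.
They match, so y = ababa drives D around a cycle from q3 back to itself; pumping y any number of times keeps D in q3 before reading z, and xyⁱz ∈ L(D) for every i ≥ 0.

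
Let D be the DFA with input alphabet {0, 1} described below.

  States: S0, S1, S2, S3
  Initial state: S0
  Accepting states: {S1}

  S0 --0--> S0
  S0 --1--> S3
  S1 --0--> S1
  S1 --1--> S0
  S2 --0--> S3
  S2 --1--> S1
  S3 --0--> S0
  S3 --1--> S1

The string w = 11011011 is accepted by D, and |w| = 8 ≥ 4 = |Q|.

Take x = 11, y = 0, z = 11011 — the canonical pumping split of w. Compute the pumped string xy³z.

1100011011

xy^3z = 11·0·0·0·11011 = 1100011011.
Reading y = 0 takes D from S1 back to S1, so after x·y·y·y the machine is still in S1, and z then leads to the accepting state S1. Hence 1100011011 ∈ L(D).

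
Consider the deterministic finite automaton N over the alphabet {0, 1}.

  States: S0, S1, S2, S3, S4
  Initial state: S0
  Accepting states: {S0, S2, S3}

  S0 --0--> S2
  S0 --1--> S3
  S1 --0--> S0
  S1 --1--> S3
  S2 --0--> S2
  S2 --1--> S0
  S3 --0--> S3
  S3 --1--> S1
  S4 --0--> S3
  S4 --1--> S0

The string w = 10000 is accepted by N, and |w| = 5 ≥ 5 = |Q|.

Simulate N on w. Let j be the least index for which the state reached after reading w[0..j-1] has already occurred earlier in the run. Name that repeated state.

S3

Run of N on w = 1 0 0 0 0:
  step 0: S0  (start)
  step 1: S3  (read 1: S0→S3)
  step 2: S3  (read 0: S3→S3)   ← first repeat (S3 seen earlier)
  step 3: S3  (read 0: S3→S3)
  step 4: S3  (read 0: S3→S3)
  step 5: S3  (read 0: S3→S3)

The earliest repeat is at step j = 2: N is in S3, which it already visited at step i = 1.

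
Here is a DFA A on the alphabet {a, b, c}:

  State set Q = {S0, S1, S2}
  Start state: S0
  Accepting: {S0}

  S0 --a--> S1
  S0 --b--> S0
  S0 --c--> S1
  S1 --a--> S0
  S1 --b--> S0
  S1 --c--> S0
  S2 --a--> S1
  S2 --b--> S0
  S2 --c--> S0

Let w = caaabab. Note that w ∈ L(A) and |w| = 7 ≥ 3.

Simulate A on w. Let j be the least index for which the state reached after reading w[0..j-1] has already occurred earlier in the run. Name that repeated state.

Run of A on w = c a a a b a b:
  step 0: S0  (start)
  step 1: S1  (read c: S0→S1)
  step 2: S0  (read a: S1→S0)   ← first repeat (S0 seen earlier)
  step 3: S1  (read a: S0→S1)
  step 4: S0  (read a: S1→S0)
  step 5: S0  (read b: S0→S0)
  step 6: S1  (read a: S0→S1)
  step 7: S0  (read b: S1→S0)

The earliest repeat is at step j = 2: A is in S0, which it already visited at step i = 0.
The DFA has 3 states, so the proof of the pumping lemma guarantees a repeated state among the first 3+1 visited; the segment between the two visits is the pumpable y.

S0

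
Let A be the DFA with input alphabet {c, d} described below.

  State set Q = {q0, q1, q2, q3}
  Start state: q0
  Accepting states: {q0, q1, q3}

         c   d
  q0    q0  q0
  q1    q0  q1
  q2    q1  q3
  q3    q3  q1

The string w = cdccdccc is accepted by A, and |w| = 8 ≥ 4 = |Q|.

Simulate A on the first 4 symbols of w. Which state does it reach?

q0

Run of A on the first 4 characters of w = c d c c:
  step 0: q0  (start)
  step 1: q0  (read c: q0→q0)
  step 2: q0  (read d: q0→q0)
  step 3: q0  (read c: q0→q0)
  step 4: q0  (read c: q0→q0)

After reading 4 characters, A is in state q0.
(This kind of state-tracing is the core of the pumping-lemma construction: with 4 states, pigeonhole forces a repeat within the first 4 steps.)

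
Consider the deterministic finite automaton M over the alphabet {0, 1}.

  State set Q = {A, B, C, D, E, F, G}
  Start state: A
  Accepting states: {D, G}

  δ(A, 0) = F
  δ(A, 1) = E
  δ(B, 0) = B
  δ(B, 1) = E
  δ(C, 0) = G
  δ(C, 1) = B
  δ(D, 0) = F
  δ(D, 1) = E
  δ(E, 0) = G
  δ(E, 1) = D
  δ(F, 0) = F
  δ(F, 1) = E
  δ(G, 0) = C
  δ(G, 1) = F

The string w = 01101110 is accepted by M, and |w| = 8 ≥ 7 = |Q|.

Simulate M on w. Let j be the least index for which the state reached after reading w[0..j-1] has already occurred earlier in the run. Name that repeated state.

F

Run of M on w = 0 1 1 0 1 1 1 0:
  step 0: A  (start)
  step 1: F  (read 0: A→F)
  step 2: E  (read 1: F→E)
  step 3: D  (read 1: E→D)
  step 4: F  (read 0: D→F)   ← first repeat (F seen earlier)
  step 5: E  (read 1: F→E)
  step 6: D  (read 1: E→D)
  step 7: E  (read 1: D→E)
  step 8: G  (read 0: E→G)

The earliest repeat is at step j = 4: M is in F, which it already visited at step i = 1.
With |Q| = 7, pigeonhole forces a state repeat no later than step 7; the substring read between the first and second visits to that state can be pumped.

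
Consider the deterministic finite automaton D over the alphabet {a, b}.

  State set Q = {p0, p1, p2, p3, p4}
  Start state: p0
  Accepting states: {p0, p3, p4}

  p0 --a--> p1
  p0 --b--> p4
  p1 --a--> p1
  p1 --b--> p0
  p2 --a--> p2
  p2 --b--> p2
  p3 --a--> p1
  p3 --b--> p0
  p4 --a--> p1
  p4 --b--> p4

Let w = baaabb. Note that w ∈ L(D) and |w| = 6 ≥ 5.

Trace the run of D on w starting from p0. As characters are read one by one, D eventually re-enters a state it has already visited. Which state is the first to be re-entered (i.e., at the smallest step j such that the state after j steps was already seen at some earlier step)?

Run of D on w = b a a a b b:
  step 0: p0  (start)
  step 1: p4  (read b: p0→p4)
  step 2: p1  (read a: p4→p1)
  step 3: p1  (read a: p1→p1)   ← first repeat (p1 seen earlier)
  step 4: p1  (read a: p1→p1)
  step 5: p0  (read b: p1→p0)
  step 6: p4  (read b: p0→p4)

The earliest repeat is at step j = 3: D is in p1, which it already visited at step i = 2.
The DFA has 5 states, so the proof of the pumping lemma guarantees a repeated state among the first 5+1 visited; the segment between the two visits is the pumpable y.

p1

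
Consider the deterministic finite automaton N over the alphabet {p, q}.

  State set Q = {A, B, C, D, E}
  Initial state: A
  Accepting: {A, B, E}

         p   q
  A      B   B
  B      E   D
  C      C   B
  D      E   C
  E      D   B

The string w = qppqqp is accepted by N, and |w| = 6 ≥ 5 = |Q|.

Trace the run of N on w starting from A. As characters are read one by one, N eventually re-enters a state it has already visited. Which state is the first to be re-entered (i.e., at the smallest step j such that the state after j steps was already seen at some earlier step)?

B

Run of N on w = q p p q q p:
  step 0: A  (start)
  step 1: B  (read q: A→B)
  step 2: E  (read p: B→E)
  step 3: D  (read p: E→D)
  step 4: C  (read q: D→C)
  step 5: B  (read q: C→B)   ← first repeat (B seen earlier)
  step 6: E  (read p: B→E)

The earliest repeat is at step j = 5: N is in B, which it already visited at step i = 1.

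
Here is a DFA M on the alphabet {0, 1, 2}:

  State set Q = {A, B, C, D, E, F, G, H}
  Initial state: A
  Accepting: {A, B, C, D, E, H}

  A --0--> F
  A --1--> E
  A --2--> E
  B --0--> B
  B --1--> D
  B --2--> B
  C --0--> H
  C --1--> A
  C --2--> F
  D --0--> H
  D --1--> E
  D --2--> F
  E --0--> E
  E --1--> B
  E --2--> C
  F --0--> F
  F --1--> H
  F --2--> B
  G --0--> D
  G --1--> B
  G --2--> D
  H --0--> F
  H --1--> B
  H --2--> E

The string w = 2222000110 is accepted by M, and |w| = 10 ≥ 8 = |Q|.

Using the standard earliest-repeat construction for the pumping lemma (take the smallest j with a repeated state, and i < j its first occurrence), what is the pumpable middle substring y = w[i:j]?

0

Run of M on w = 2 2 2 2 0 0 0 1 1 0:
  step 0: A  (start)
  step 1: E  (read 2: A→E)
  step 2: C  (read 2: E→C)
  step 3: F  (read 2: C→F)
  step 4: B  (read 2: F→B)
  step 5: B  (read 0: B→B)   ← first repeat (B seen earlier)
  step 6: B  (read 0: B→B)
  step 7: B  (read 0: B→B)
  step 8: D  (read 1: B→D)
  step 9: E  (read 1: D→E)
  step 10: E  (read 0: E→E)

So i = 4, j = 5, giving x = w[0:4] = 2222, y = w[4:5] = 0, z = w[5:10] = 00110.
Check: |xy| = 5 ≤ 8 and |y| = 1 ≥ 1. Reading y takes M from B back to B, so every xyⁱz is accepted.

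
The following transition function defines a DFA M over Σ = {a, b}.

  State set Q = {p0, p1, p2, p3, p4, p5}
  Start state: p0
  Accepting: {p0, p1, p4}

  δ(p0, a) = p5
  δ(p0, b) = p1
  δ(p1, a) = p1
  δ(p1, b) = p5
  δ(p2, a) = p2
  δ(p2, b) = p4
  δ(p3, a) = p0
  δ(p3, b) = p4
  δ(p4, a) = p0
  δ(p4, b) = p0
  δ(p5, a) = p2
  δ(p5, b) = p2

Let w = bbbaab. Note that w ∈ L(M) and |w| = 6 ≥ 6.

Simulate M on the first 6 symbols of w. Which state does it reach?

p4

State sequence: p0 -b-> p1 -b-> p5 -b-> p2 -a-> p2 -a-> p2 -b-> p4

After reading 6 characters, M is in state p4.
(This kind of state-tracing is the core of the pumping-lemma construction: with 6 states, pigeonhole forces a repeat within the first 6 steps.)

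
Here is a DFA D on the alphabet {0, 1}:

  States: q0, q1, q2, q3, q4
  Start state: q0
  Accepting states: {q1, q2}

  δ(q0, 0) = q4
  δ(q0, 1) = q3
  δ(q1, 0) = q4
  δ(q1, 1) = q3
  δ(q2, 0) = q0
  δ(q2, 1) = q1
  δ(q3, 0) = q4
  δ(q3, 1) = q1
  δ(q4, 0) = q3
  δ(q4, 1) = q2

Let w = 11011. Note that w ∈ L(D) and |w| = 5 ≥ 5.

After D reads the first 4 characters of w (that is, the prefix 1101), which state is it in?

Run of D on the first 4 characters of w = 1 1 0 1:
  step 0: q0  (start)
  step 1: q3  (read 1: q0→q3)
  step 2: q1  (read 1: q3→q1)
  step 3: q4  (read 0: q1→q4)
  step 4: q2  (read 1: q4→q2)

After reading 4 characters, D is in state q2.

q2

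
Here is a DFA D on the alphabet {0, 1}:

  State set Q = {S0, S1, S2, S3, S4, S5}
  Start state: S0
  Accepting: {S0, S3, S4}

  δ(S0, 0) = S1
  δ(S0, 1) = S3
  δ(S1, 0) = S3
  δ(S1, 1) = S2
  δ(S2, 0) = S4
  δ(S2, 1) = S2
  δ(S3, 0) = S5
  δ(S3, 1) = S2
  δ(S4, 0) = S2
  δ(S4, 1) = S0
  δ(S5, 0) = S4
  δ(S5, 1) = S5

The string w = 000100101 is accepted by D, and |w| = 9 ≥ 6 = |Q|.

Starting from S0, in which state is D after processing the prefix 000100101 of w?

S0

Run of D on the first 9 characters of w = 0 0 0 1 0 0 1 0 1:
  step 0: S0  (start)
  step 1: S1  (read 0: S0→S1)
  step 2: S3  (read 0: S1→S3)
  step 3: S5  (read 0: S3→S5)
  step 4: S5  (read 1: S5→S5)
  step 5: S4  (read 0: S5→S4)
  step 6: S2  (read 0: S4→S2)
  step 7: S2  (read 1: S2→S2)
  step 8: S4  (read 0: S2→S4)
  step 9: S0  (read 1: S4→S0)

After reading 9 characters, D is in state S0.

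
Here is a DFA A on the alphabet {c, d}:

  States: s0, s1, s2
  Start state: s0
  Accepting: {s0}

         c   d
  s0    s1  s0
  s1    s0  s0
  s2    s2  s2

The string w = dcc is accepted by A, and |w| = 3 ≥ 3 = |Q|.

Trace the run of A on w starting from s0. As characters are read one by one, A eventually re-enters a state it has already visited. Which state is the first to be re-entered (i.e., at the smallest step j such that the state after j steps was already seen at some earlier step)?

s0

State sequence: s0 -d-> s0 -c-> s1 -c-> s0
First repeat at step 1: s0 was already visited.

The earliest repeat is at step j = 1: A is in s0, which it already visited at step i = 0.
With |Q| = 3, pigeonhole forces a state repeat no later than step 3; the substring read between the first and second visits to that state can be pumped.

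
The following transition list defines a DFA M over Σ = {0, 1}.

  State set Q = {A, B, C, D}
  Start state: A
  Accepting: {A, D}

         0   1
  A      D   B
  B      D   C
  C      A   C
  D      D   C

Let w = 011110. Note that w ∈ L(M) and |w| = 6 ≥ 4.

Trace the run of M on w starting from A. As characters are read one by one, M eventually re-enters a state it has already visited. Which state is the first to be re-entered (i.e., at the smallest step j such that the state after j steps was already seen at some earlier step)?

State sequence: A -0-> D -1-> C -1-> C -1-> C -1-> C -0-> A
First repeat at step 3: C was already visited.

The earliest repeat is at step j = 3: M is in C, which it already visited at step i = 2.

C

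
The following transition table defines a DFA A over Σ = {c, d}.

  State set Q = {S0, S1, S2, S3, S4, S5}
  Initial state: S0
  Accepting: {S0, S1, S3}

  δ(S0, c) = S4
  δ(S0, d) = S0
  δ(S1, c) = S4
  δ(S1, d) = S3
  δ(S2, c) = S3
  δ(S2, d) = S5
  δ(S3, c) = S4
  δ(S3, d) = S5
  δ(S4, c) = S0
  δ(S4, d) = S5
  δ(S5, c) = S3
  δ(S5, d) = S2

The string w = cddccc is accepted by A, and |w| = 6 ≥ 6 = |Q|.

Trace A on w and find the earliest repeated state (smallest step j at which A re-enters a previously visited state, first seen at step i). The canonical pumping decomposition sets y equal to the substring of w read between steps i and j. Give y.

ddcc

State sequence: S0 -c-> S4 -d-> S5 -d-> S2 -c-> S3 -c-> S4 -c-> S0
First repeat at step 5: S4 was already visited.

So i = 1, j = 5, giving x = w[0:1] = c, y = w[1:5] = ddcc, z = w[5:6] = c.
Check: |xy| = 5 ≤ 6 and |y| = 4 ≥ 1. Reading y takes A from S4 back to S4, so every xyⁱz is accepted.
The DFA has 6 states, so the proof of the pumping lemma guarantees a repeated state among the first 6+1 visited; the segment between the two visits is the pumpable y.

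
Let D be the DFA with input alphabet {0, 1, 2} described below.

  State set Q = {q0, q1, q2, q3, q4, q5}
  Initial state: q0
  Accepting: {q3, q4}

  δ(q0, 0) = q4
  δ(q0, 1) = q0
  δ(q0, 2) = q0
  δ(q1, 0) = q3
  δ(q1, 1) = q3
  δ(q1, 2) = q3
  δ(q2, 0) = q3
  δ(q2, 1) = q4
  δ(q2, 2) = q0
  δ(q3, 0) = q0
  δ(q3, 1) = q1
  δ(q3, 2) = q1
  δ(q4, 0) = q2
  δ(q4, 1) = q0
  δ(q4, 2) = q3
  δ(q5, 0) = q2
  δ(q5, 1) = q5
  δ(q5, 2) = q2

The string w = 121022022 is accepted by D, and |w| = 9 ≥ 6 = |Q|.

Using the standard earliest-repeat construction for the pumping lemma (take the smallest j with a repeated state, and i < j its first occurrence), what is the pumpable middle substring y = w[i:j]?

State sequence: q0 -1-> q0 -2-> q0 -1-> q0 -0-> q4 -2-> q3 -2-> q1 -0-> q3 -2-> q1 -2-> q3
First repeat at step 1: q0 was already visited.

So i = 0, j = 1, giving x = w[0:0] = ε, y = w[0:1] = 1, z = w[1:9] = 21022022.
Check: |xy| = 1 ≤ 6 and |y| = 1 ≥ 1. Reading y takes D from q0 back to q0, so every xyⁱz is accepted.

1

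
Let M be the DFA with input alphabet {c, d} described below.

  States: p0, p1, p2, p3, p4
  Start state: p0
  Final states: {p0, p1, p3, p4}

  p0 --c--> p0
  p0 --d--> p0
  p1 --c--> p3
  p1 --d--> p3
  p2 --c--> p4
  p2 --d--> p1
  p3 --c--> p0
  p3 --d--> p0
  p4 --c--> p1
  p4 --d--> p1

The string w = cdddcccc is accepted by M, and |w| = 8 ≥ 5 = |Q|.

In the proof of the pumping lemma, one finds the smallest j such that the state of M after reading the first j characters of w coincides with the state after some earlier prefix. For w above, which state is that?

Run of M on w = c d d d c c c c:
  step 0: p0  (start)
  step 1: p0  (read c: p0→p0)   ← first repeat (p0 seen earlier)
  step 2: p0  (read d: p0→p0)
  step 3: p0  (read d: p0→p0)
  step 4: p0  (read d: p0→p0)
  step 5: p0  (read c: p0→p0)
  step 6: p0  (read c: p0→p0)
  step 7: p0  (read c: p0→p0)
  step 8: p0  (read c: p0→p0)

The earliest repeat is at step j = 1: M is in p0, which it already visited at step i = 0.
Pumping length from the standard proof: p = 5 (the number of states). The repeated state found above gives |xy| = j ≤ 5 and |y| = j − i ≥ 1.

p0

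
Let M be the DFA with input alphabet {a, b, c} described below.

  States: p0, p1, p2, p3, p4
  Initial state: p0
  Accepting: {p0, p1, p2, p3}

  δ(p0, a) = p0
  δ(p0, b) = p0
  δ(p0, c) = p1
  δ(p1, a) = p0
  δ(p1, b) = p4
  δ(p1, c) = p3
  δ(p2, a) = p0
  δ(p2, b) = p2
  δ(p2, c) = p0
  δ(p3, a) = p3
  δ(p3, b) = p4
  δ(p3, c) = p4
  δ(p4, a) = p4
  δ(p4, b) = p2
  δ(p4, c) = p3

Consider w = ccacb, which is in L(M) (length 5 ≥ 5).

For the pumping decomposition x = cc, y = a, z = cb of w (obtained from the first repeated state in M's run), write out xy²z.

xy^2z = cc·a·a·cb = ccaacb.
Reading y = a takes M from p3 back to p3, so after x·y·y the machine is still in p3, and z then leads to the accepting state p2. Hence ccaacb ∈ L(M).

ccaacb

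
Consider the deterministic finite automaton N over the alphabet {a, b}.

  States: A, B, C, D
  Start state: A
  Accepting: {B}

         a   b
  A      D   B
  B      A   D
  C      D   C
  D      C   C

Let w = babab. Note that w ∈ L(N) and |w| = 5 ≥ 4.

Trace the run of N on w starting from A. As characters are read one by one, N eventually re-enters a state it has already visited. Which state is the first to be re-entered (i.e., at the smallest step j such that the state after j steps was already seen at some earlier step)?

A

Run of N on w = b a b a b:
  step 0: A  (start)
  step 1: B  (read b: A→B)
  step 2: A  (read a: B→A)   ← first repeat (A seen earlier)
  step 3: B  (read b: A→B)
  step 4: A  (read a: B→A)
  step 5: B  (read b: A→B)

The earliest repeat is at step j = 2: N is in A, which it already visited at step i = 0.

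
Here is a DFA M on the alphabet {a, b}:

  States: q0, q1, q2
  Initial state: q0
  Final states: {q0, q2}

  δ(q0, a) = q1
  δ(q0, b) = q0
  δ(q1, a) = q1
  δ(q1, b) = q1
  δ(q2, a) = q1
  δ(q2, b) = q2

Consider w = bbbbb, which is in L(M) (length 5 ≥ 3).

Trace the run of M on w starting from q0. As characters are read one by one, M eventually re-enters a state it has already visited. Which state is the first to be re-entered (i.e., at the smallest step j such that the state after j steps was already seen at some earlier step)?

q0

Run of M on w = b b b b b:
  step 0: q0  (start)
  step 1: q0  (read b: q0→q0)   ← first repeat (q0 seen earlier)
  step 2: q0  (read b: q0→q0)
  step 3: q0  (read b: q0→q0)
  step 4: q0  (read b: q0→q0)
  step 5: q0  (read b: q0→q0)

The earliest repeat is at step j = 1: M is in q0, which it already visited at step i = 0.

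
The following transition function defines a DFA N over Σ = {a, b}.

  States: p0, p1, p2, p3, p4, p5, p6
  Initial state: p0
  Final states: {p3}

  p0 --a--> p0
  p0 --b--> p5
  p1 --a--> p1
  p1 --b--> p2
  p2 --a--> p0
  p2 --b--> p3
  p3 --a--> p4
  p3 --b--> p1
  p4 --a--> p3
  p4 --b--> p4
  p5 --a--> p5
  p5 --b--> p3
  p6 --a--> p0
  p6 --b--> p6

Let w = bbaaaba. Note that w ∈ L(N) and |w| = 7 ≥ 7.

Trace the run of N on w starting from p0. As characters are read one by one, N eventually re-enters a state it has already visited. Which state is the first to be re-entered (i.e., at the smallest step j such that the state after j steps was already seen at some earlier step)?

p3

State sequence: p0 -b-> p5 -b-> p3 -a-> p4 -a-> p3 -a-> p4 -b-> p4 -a-> p3
First repeat at step 4: p3 was already visited.

The earliest repeat is at step j = 4: N is in p3, which it already visited at step i = 2.
Since N has 7 states, any run of length ≥ 7 visits 7+1 states, so by pigeonhole some state repeats within the first 7 steps — that repeat gives the pumpable loop.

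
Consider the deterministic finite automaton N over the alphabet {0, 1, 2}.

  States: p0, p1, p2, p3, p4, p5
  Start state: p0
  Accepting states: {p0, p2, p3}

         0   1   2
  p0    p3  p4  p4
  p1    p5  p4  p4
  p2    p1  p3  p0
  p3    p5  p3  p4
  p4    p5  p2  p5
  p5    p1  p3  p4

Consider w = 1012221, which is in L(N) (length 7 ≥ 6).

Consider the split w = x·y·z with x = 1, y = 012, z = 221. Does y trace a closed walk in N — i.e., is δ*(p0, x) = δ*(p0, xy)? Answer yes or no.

State sequence: p0 -1-> p4 -0-> p5 -1-> p3 -2-> p4

After x (step 1): p4. After xy (step 4): p4.
They match, so y = 012 drives N around a cycle from p4 back to itself; pumping y any number of times keeps N in p4 before reading z, and xyⁱz ∈ L(N) for every i ≥ 0.

yes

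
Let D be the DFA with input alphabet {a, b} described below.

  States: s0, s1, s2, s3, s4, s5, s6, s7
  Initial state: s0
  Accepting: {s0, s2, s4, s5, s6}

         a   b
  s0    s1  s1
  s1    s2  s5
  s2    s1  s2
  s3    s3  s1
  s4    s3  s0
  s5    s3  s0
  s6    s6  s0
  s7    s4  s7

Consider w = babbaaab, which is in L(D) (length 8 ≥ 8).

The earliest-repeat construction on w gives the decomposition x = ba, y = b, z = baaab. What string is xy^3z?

babbbbaaab

xy^3z = ba·b·b·b·baaab = babbbbaaab.
Reading y = b takes D from s2 back to s2, so after x·y·y·y the machine is still in s2, and z then leads to the accepting state s5. Hence babbbbaaab ∈ L(D).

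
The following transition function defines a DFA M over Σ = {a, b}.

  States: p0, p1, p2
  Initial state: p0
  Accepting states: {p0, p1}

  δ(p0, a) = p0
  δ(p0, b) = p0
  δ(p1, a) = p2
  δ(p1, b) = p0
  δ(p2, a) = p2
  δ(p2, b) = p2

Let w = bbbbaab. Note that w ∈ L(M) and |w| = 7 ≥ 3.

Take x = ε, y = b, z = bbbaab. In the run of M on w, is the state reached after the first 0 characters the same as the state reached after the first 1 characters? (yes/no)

State sequence: p0 -b-> p0

After x (step 0): p0. After xy (step 1): p0.
They match, so y = b drives M around a cycle from p0 back to itself; pumping y any number of times keeps M in p0 before reading z, and xyⁱz ∈ L(M) for every i ≥ 0.

yes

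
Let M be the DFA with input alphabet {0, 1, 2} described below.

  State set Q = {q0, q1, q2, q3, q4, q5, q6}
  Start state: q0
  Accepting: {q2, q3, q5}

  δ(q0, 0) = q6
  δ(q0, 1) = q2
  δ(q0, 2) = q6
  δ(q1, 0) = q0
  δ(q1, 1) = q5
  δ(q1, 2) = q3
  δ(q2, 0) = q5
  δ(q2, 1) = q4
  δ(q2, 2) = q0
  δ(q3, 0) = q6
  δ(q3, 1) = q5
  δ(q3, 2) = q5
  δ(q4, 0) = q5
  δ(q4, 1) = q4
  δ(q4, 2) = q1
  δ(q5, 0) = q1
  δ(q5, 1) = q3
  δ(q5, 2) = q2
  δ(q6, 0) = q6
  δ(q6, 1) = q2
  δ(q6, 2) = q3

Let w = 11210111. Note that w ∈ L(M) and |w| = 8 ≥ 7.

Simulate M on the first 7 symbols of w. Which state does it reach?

q3

State sequence: q0 -1-> q2 -1-> q4 -2-> q1 -1-> q5 -0-> q1 -1-> q5 -1-> q3

After reading 7 characters, M is in state q3.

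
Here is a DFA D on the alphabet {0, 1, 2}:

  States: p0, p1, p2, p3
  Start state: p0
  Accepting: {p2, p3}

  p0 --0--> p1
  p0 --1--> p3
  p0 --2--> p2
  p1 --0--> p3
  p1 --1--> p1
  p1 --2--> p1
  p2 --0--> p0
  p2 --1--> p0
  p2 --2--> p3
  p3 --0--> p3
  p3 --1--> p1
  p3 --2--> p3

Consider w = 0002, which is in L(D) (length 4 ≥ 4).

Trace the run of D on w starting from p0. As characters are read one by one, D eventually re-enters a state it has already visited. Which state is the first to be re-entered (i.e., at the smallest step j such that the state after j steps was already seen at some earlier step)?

p3

State sequence: p0 -0-> p1 -0-> p3 -0-> p3 -2-> p3
First repeat at step 3: p3 was already visited.

The earliest repeat is at step j = 3: D is in p3, which it already visited at step i = 2.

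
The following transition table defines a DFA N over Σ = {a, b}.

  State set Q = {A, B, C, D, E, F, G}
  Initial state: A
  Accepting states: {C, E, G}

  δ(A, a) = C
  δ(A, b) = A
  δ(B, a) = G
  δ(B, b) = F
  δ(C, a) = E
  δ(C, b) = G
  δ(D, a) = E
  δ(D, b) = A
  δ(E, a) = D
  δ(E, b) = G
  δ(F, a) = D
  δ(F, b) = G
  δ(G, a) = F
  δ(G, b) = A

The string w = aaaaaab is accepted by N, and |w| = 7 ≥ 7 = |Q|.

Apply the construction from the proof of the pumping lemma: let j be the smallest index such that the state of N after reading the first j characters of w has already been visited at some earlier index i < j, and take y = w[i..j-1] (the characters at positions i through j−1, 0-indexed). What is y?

State sequence: A -a-> C -a-> E -a-> D -a-> E -a-> D -a-> E -b-> G
First repeat at step 4: E was already visited.

So i = 2, j = 4, giving x = w[0:2] = aa, y = w[2:4] = aa, z = w[4:7] = aab.
Check: |xy| = 4 ≤ 7 and |y| = 2 ≥ 1. Reading y takes N from E back to E, so every xyⁱz is accepted.
The DFA has 7 states, so the proof of the pumping lemma guarantees a repeated state among the first 7+1 visited; the segment between the two visits is the pumpable y.

aa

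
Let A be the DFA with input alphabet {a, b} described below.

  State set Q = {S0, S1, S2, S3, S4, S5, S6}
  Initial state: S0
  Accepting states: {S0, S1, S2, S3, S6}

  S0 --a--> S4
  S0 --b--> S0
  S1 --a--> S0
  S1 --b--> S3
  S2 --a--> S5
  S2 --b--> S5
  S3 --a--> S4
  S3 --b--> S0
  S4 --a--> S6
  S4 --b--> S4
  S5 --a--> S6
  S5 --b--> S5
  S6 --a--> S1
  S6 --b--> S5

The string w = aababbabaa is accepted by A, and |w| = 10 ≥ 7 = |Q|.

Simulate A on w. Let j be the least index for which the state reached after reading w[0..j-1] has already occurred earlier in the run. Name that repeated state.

S6

State sequence: S0 -a-> S4 -a-> S6 -b-> S5 -a-> S6 -b-> S5 -b-> S5 -a-> S6 -b-> S5 -a-> S6 -a-> S1
First repeat at step 4: S6 was already visited.

The earliest repeat is at step j = 4: A is in S6, which it already visited at step i = 2.
The DFA has 7 states, so the proof of the pumping lemma guarantees a repeated state among the first 7+1 visited; the segment between the two visits is the pumpable y.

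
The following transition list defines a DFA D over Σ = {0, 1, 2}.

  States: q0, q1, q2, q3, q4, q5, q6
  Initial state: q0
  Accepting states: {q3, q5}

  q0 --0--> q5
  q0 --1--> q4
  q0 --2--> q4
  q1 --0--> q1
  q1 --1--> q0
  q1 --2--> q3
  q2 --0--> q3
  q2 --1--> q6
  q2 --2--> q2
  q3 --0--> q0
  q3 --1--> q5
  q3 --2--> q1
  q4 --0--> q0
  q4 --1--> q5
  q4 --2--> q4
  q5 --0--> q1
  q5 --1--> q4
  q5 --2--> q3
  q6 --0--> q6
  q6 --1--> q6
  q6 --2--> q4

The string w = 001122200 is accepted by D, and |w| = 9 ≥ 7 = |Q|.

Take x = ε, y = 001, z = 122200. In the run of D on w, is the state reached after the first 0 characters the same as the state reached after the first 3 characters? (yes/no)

Run of D on the first 3 characters of w = 0 0 1:
  step 0: q0  (start)
  step 1: q5  (read 0: q0→q5)
  step 2: q1  (read 0: q5→q1)
  step 3: q0  (read 1: q1→q0)

After x (step 0): q0. After xy (step 3): q0.
They match, so y = 001 drives D around a cycle from q0 back to itself; pumping y any number of times keeps D in q0 before reading z, and xyⁱz ∈ L(D) for every i ≥ 0.

yes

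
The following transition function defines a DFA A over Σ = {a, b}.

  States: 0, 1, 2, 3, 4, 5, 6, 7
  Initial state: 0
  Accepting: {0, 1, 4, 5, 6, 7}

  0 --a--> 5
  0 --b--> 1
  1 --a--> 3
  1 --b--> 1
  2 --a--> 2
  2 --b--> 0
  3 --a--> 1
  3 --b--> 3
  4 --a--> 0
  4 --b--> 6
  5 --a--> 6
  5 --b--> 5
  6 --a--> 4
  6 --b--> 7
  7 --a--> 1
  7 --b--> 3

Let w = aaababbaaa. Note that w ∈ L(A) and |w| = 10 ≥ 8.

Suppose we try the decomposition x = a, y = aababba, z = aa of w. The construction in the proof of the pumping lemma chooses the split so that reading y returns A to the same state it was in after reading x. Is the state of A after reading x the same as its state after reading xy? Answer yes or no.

no

Run of A on the first 8 characters of w = a a a b a b b a:
  step 0: 0  (start)
  step 1: 5  (read a: 0→5)
  step 2: 6  (read a: 5→6)
  step 3: 4  (read a: 6→4)
  step 4: 6  (read b: 4→6)
  step 5: 4  (read a: 6→4)
  step 6: 6  (read b: 4→6)
  step 7: 7  (read b: 6→7)
  step 8: 1  (read a: 7→1)

After x (step 1): 5. After xy (step 8): 1.
They differ (5 ≠ 1), so y is not a cycle from the state after x; this split is not the one the pumping-lemma construction produces, and pumping y need not keep the string in L(A).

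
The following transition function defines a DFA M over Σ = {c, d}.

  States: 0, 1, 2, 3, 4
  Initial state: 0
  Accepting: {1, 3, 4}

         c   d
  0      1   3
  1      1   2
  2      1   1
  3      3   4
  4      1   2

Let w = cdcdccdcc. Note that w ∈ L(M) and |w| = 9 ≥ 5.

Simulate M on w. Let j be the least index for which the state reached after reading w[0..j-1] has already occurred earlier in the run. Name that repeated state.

1

State sequence: 0 -c-> 1 -d-> 2 -c-> 1 -d-> 2 -c-> 1 -c-> 1 -d-> 2 -c-> 1 -c-> 1
First repeat at step 3: 1 was already visited.

The earliest repeat is at step j = 3: M is in 1, which it already visited at step i = 1.
Pumping length from the standard proof: p = 5 (the number of states). The repeated state found above gives |xy| = j ≤ 5 and |y| = j − i ≥ 1.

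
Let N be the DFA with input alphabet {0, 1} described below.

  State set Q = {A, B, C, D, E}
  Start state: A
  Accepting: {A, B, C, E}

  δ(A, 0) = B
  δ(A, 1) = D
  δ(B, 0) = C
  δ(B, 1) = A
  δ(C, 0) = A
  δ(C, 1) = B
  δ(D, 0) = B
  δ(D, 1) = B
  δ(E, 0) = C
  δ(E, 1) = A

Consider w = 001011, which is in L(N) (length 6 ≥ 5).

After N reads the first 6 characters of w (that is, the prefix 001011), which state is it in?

A

State sequence: A -0-> B -0-> C -1-> B -0-> C -1-> B -1-> A

After reading 6 characters, N is in state A.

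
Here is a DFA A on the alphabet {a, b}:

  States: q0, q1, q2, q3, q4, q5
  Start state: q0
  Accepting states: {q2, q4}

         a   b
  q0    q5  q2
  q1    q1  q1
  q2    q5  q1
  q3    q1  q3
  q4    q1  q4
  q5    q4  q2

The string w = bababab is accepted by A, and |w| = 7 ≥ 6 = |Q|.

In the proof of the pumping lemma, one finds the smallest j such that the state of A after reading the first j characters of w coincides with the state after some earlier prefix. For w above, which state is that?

q2

State sequence: q0 -b-> q2 -a-> q5 -b-> q2 -a-> q5 -b-> q2 -a-> q5 -b-> q2
First repeat at step 3: q2 was already visited.

The earliest repeat is at step j = 3: A is in q2, which it already visited at step i = 1.
With |Q| = 6, pigeonhole forces a state repeat no later than step 6; the substring read between the first and second visits to that state can be pumped.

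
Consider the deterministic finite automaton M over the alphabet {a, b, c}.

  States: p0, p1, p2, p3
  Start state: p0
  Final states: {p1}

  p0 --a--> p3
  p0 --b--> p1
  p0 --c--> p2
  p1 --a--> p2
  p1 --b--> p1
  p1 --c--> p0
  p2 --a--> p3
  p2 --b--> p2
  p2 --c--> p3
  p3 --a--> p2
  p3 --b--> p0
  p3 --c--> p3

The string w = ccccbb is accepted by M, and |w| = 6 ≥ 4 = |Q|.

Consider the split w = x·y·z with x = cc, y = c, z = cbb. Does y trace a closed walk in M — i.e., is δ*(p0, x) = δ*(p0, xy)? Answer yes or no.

yes

State sequence: p0 -c-> p2 -c-> p3 -c-> p3

After x (step 2): p3. After xy (step 3): p3.
They match, so y = c drives M around a cycle from p3 back to itself; pumping y any number of times keeps M in p3 before reading z, and xyⁱz ∈ L(M) for every i ≥ 0.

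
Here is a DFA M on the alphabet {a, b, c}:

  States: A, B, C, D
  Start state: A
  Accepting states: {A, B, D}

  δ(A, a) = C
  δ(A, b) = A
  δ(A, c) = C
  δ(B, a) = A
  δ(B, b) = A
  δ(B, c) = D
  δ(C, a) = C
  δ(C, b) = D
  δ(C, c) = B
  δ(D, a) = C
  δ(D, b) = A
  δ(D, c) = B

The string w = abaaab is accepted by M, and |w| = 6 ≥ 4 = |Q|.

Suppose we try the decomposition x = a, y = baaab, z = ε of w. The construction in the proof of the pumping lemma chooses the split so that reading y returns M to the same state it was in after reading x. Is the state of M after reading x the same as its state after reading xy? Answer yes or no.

Run of M on the first 6 characters of w = a b a a a b:
  step 0: A  (start)
  step 1: C  (read a: A→C)
  step 2: D  (read b: C→D)
  step 3: C  (read a: D→C)
  step 4: C  (read a: C→C)
  step 5: C  (read a: C→C)
  step 6: D  (read b: C→D)

After x (step 1): C. After xy (step 6): D.
They differ (C ≠ D), so y is not a cycle from the state after x; this split is not the one the pumping-lemma construction produces, and pumping y need not keep the string in L(M).

no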